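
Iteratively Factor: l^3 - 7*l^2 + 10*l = (l - 2)*(l^2 - 5*l) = l*(l - 2)*(l - 5)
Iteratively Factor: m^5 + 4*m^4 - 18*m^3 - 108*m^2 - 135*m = (m - 5)*(m^4 + 9*m^3 + 27*m^2 + 27*m) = (m - 5)*(m + 3)*(m^3 + 6*m^2 + 9*m) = m*(m - 5)*(m + 3)*(m^2 + 6*m + 9) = m*(m - 5)*(m + 3)^2*(m + 3)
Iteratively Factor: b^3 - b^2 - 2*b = (b + 1)*(b^2 - 2*b) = b*(b + 1)*(b - 2)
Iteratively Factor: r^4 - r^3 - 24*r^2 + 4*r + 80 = (r + 4)*(r^3 - 5*r^2 - 4*r + 20) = (r - 2)*(r + 4)*(r^2 - 3*r - 10) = (r - 5)*(r - 2)*(r + 4)*(r + 2)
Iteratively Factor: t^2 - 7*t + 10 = (t - 5)*(t - 2)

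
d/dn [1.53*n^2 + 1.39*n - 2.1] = 3.06*n + 1.39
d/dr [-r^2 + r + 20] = 1 - 2*r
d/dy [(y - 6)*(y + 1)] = 2*y - 5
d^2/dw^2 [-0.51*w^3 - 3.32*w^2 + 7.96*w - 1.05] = -3.06*w - 6.64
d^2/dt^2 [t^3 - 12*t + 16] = 6*t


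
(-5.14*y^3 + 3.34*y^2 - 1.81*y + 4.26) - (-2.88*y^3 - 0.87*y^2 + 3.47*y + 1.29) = -2.26*y^3 + 4.21*y^2 - 5.28*y + 2.97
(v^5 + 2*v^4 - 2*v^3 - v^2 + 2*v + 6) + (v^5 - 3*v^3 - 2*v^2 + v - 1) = 2*v^5 + 2*v^4 - 5*v^3 - 3*v^2 + 3*v + 5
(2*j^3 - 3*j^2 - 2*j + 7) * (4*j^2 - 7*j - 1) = 8*j^5 - 26*j^4 + 11*j^3 + 45*j^2 - 47*j - 7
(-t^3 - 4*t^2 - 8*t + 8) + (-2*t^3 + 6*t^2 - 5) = -3*t^3 + 2*t^2 - 8*t + 3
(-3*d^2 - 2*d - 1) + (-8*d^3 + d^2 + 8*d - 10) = -8*d^3 - 2*d^2 + 6*d - 11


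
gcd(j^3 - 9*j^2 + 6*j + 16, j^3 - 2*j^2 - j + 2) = j^2 - j - 2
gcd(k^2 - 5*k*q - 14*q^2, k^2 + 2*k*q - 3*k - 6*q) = k + 2*q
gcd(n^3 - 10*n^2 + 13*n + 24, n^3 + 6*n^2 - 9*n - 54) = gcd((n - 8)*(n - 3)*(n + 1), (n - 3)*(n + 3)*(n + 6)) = n - 3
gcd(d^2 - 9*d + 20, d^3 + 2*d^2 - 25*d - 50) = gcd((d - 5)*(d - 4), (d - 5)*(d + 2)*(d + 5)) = d - 5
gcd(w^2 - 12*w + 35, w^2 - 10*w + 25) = w - 5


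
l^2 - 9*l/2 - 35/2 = (l - 7)*(l + 5/2)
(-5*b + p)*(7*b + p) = -35*b^2 + 2*b*p + p^2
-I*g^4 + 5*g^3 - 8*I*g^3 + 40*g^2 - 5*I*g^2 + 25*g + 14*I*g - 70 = (g + 2)*(g + 7)*(g + 5*I)*(-I*g + I)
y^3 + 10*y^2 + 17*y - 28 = (y - 1)*(y + 4)*(y + 7)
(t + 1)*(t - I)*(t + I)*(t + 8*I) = t^4 + t^3 + 8*I*t^3 + t^2 + 8*I*t^2 + t + 8*I*t + 8*I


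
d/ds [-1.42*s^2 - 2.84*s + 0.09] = -2.84*s - 2.84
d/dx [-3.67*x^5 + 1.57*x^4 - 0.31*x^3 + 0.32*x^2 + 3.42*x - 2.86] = -18.35*x^4 + 6.28*x^3 - 0.93*x^2 + 0.64*x + 3.42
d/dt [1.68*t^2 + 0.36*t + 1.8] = 3.36*t + 0.36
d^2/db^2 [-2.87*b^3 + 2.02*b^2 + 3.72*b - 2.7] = 4.04 - 17.22*b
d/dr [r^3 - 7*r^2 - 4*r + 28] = 3*r^2 - 14*r - 4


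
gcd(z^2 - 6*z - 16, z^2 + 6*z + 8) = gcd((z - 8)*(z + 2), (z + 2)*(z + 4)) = z + 2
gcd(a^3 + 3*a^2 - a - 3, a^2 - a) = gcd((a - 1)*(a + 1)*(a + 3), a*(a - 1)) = a - 1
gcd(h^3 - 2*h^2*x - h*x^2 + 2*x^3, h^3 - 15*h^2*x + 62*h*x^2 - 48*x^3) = -h + x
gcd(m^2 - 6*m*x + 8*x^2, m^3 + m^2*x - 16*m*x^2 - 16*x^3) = -m + 4*x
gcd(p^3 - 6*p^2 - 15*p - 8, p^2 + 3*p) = 1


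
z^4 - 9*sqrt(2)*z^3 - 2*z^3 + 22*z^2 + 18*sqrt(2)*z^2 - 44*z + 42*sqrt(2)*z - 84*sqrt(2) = (z - 2)*(z - 7*sqrt(2))*(z - 3*sqrt(2))*(z + sqrt(2))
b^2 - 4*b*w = b*(b - 4*w)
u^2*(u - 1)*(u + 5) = u^4 + 4*u^3 - 5*u^2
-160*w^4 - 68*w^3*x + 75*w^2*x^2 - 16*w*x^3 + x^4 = (-8*w + x)*(-5*w + x)*(-4*w + x)*(w + x)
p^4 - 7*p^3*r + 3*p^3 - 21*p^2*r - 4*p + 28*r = (p - 1)*(p + 2)^2*(p - 7*r)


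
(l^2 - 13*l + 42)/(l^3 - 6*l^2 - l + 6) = (l - 7)/(l^2 - 1)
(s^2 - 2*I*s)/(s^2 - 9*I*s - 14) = s/(s - 7*I)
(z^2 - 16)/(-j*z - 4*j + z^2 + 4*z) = (z - 4)/(-j + z)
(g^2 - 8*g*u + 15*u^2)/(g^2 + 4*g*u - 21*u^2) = (g - 5*u)/(g + 7*u)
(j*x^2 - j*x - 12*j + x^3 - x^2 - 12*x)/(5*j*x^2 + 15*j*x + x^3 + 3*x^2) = (j*x - 4*j + x^2 - 4*x)/(x*(5*j + x))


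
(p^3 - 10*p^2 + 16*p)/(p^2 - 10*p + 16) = p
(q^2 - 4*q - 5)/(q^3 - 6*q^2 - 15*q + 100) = (q + 1)/(q^2 - q - 20)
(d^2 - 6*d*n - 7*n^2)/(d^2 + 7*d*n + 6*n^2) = (d - 7*n)/(d + 6*n)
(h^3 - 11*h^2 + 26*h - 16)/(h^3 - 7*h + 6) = (h - 8)/(h + 3)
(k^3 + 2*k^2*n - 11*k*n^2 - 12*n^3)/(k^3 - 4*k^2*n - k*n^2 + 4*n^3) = (k^2 + k*n - 12*n^2)/(k^2 - 5*k*n + 4*n^2)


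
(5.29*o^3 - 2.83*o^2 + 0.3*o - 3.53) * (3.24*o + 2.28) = 17.1396*o^4 + 2.892*o^3 - 5.4804*o^2 - 10.7532*o - 8.0484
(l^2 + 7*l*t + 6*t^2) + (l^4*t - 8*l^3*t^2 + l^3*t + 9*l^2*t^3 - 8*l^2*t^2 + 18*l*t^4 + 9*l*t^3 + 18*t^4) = l^4*t - 8*l^3*t^2 + l^3*t + 9*l^2*t^3 - 8*l^2*t^2 + l^2 + 18*l*t^4 + 9*l*t^3 + 7*l*t + 18*t^4 + 6*t^2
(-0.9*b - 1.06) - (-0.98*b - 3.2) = 0.08*b + 2.14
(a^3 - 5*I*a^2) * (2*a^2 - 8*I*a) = 2*a^5 - 18*I*a^4 - 40*a^3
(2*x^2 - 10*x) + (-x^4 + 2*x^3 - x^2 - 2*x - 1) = -x^4 + 2*x^3 + x^2 - 12*x - 1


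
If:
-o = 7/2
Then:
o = -7/2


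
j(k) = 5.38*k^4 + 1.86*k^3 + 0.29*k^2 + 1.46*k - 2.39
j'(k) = 21.52*k^3 + 5.58*k^2 + 0.58*k + 1.46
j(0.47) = -1.18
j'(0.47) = 5.20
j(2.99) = 484.29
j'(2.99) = 628.33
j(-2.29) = 121.40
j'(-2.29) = -229.04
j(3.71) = 1121.24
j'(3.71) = 1179.33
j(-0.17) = -2.63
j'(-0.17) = 1.42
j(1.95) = 93.14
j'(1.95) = 183.38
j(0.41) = -1.46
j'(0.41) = 4.12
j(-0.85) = -1.76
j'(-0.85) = -8.22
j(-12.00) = 108367.45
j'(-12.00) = -36388.54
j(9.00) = 36688.36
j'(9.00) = 16146.74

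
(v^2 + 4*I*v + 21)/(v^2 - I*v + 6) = (v + 7*I)/(v + 2*I)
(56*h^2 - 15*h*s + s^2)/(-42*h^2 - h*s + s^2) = (-8*h + s)/(6*h + s)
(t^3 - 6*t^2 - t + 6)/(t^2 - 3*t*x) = (t^3 - 6*t^2 - t + 6)/(t*(t - 3*x))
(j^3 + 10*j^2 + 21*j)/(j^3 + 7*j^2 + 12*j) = (j + 7)/(j + 4)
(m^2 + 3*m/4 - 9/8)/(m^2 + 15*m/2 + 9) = (m - 3/4)/(m + 6)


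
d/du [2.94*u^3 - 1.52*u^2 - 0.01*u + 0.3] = 8.82*u^2 - 3.04*u - 0.01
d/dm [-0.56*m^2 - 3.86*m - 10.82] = -1.12*m - 3.86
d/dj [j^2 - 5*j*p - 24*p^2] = 2*j - 5*p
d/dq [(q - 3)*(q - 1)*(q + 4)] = 3*q^2 - 13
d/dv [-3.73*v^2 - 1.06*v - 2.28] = -7.46*v - 1.06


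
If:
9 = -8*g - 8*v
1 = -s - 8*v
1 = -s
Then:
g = -9/8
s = -1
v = 0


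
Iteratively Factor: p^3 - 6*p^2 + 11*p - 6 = (p - 2)*(p^2 - 4*p + 3) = (p - 3)*(p - 2)*(p - 1)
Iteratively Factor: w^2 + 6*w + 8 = (w + 2)*(w + 4)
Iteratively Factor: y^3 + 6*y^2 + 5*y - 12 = (y - 1)*(y^2 + 7*y + 12) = (y - 1)*(y + 4)*(y + 3)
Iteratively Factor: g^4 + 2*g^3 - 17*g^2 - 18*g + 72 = (g + 4)*(g^3 - 2*g^2 - 9*g + 18) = (g - 2)*(g + 4)*(g^2 - 9) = (g - 2)*(g + 3)*(g + 4)*(g - 3)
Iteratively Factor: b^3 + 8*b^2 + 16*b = (b)*(b^2 + 8*b + 16) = b*(b + 4)*(b + 4)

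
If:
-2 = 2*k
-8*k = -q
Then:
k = -1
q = -8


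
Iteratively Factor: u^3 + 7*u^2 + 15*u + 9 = (u + 1)*(u^2 + 6*u + 9) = (u + 1)*(u + 3)*(u + 3)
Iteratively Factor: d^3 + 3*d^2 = (d + 3)*(d^2) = d*(d + 3)*(d)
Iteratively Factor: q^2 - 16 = (q - 4)*(q + 4)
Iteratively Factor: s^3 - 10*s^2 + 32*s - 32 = (s - 4)*(s^2 - 6*s + 8) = (s - 4)^2*(s - 2)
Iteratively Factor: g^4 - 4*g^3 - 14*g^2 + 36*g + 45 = (g + 3)*(g^3 - 7*g^2 + 7*g + 15) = (g - 5)*(g + 3)*(g^2 - 2*g - 3) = (g - 5)*(g + 1)*(g + 3)*(g - 3)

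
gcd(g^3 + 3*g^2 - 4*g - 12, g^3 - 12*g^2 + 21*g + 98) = g + 2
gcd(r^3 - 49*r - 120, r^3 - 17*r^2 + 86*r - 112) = r - 8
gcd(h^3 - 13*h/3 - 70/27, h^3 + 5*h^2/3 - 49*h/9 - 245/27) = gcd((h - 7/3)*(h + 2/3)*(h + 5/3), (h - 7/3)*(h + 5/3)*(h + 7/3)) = h^2 - 2*h/3 - 35/9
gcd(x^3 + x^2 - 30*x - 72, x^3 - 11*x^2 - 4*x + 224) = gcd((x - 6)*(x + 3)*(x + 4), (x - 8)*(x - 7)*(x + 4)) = x + 4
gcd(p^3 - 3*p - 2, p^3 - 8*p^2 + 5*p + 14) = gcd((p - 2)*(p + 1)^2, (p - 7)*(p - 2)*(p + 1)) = p^2 - p - 2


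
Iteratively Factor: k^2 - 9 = (k - 3)*(k + 3)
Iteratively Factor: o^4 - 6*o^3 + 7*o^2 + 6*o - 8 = (o - 4)*(o^3 - 2*o^2 - o + 2) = (o - 4)*(o + 1)*(o^2 - 3*o + 2) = (o - 4)*(o - 1)*(o + 1)*(o - 2)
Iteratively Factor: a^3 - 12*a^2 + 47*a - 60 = (a - 4)*(a^2 - 8*a + 15) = (a - 4)*(a - 3)*(a - 5)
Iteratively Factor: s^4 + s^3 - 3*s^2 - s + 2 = (s - 1)*(s^3 + 2*s^2 - s - 2) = (s - 1)*(s + 1)*(s^2 + s - 2) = (s - 1)^2*(s + 1)*(s + 2)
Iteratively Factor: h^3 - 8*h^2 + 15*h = (h)*(h^2 - 8*h + 15) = h*(h - 5)*(h - 3)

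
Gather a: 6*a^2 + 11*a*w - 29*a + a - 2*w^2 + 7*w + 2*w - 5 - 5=6*a^2 + a*(11*w - 28) - 2*w^2 + 9*w - 10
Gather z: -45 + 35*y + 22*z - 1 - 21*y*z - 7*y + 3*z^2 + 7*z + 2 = 28*y + 3*z^2 + z*(29 - 21*y) - 44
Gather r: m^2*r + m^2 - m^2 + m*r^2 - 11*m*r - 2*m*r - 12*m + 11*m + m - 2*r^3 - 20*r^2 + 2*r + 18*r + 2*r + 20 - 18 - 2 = -2*r^3 + r^2*(m - 20) + r*(m^2 - 13*m + 22)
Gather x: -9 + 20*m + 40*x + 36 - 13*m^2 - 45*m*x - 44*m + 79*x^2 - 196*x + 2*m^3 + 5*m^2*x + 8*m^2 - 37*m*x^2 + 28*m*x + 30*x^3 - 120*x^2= 2*m^3 - 5*m^2 - 24*m + 30*x^3 + x^2*(-37*m - 41) + x*(5*m^2 - 17*m - 156) + 27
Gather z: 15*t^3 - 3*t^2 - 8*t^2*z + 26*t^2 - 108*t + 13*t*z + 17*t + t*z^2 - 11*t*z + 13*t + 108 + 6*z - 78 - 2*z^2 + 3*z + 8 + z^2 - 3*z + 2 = 15*t^3 + 23*t^2 - 78*t + z^2*(t - 1) + z*(-8*t^2 + 2*t + 6) + 40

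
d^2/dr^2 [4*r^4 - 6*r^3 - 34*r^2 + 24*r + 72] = 48*r^2 - 36*r - 68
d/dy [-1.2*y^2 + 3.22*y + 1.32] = 3.22 - 2.4*y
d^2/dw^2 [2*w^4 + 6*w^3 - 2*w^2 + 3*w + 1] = 24*w^2 + 36*w - 4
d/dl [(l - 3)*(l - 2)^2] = (l - 2)*(3*l - 8)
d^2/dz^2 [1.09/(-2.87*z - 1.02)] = -17.956442/(2.87*z + 1.02)^3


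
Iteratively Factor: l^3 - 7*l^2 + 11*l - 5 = (l - 5)*(l^2 - 2*l + 1) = (l - 5)*(l - 1)*(l - 1)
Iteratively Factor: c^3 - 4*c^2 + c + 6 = (c - 2)*(c^2 - 2*c - 3) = (c - 3)*(c - 2)*(c + 1)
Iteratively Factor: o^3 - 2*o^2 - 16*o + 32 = (o - 2)*(o^2 - 16) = (o - 4)*(o - 2)*(o + 4)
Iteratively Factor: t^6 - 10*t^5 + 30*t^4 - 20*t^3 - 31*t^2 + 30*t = (t)*(t^5 - 10*t^4 + 30*t^3 - 20*t^2 - 31*t + 30) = t*(t + 1)*(t^4 - 11*t^3 + 41*t^2 - 61*t + 30) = t*(t - 1)*(t + 1)*(t^3 - 10*t^2 + 31*t - 30) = t*(t - 5)*(t - 1)*(t + 1)*(t^2 - 5*t + 6) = t*(t - 5)*(t - 2)*(t - 1)*(t + 1)*(t - 3)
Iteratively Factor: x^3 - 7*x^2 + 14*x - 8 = (x - 2)*(x^2 - 5*x + 4) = (x - 2)*(x - 1)*(x - 4)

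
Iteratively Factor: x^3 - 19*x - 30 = (x + 3)*(x^2 - 3*x - 10) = (x - 5)*(x + 3)*(x + 2)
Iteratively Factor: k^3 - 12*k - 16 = (k + 2)*(k^2 - 2*k - 8) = (k - 4)*(k + 2)*(k + 2)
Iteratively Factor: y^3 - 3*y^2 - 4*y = (y)*(y^2 - 3*y - 4) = y*(y + 1)*(y - 4)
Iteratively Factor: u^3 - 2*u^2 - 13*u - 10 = (u - 5)*(u^2 + 3*u + 2) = (u - 5)*(u + 1)*(u + 2)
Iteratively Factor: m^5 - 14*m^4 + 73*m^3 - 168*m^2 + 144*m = (m)*(m^4 - 14*m^3 + 73*m^2 - 168*m + 144) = m*(m - 4)*(m^3 - 10*m^2 + 33*m - 36) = m*(m - 4)^2*(m^2 - 6*m + 9) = m*(m - 4)^2*(m - 3)*(m - 3)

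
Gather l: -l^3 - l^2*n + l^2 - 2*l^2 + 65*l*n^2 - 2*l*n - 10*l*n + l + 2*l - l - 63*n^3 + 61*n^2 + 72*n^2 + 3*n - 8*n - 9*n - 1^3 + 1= -l^3 + l^2*(-n - 1) + l*(65*n^2 - 12*n + 2) - 63*n^3 + 133*n^2 - 14*n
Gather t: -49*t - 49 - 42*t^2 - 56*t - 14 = -42*t^2 - 105*t - 63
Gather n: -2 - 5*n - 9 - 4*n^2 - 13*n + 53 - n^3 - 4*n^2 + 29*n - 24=-n^3 - 8*n^2 + 11*n + 18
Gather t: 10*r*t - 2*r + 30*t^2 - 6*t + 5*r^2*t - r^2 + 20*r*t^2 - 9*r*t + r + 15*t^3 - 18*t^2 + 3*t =-r^2 - r + 15*t^3 + t^2*(20*r + 12) + t*(5*r^2 + r - 3)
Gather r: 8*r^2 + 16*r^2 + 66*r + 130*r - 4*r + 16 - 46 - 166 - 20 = 24*r^2 + 192*r - 216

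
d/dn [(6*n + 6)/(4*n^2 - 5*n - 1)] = 24*(-n^2 - 2*n + 1)/(16*n^4 - 40*n^3 + 17*n^2 + 10*n + 1)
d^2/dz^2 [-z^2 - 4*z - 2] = -2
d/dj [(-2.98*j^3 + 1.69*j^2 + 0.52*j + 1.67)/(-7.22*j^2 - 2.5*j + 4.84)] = (21.5156*j^4 + 14.9*j^3 - 43.7402*j^2 + 40.474*j + 6.6918)/(52.1284*j^4 + 36.1*j^3 - 63.6396*j^2 - 24.2*j + 23.4256)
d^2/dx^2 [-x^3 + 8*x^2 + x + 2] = 16 - 6*x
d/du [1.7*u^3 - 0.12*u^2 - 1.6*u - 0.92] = 5.1*u^2 - 0.24*u - 1.6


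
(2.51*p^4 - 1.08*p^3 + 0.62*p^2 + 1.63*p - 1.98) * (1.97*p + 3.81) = 4.9447*p^5 + 7.4355*p^4 - 2.8934*p^3 + 5.5733*p^2 + 2.3097*p - 7.5438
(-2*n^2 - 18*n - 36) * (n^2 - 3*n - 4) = -2*n^4 - 12*n^3 + 26*n^2 + 180*n + 144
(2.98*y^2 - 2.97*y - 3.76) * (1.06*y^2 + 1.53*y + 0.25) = 3.1588*y^4 + 1.4112*y^3 - 7.7847*y^2 - 6.4953*y - 0.94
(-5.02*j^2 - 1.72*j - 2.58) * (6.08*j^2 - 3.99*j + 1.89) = -30.5216*j^4 + 9.5722*j^3 - 18.3114*j^2 + 7.0434*j - 4.8762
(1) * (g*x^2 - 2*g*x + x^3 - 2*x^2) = g*x^2 - 2*g*x + x^3 - 2*x^2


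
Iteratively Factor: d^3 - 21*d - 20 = (d + 1)*(d^2 - d - 20) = (d - 5)*(d + 1)*(d + 4)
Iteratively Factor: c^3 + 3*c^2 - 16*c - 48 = (c + 4)*(c^2 - c - 12) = (c - 4)*(c + 4)*(c + 3)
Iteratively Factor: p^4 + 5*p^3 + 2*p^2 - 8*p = (p + 4)*(p^3 + p^2 - 2*p) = p*(p + 4)*(p^2 + p - 2) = p*(p + 2)*(p + 4)*(p - 1)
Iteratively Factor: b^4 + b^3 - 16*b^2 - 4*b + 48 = (b - 2)*(b^3 + 3*b^2 - 10*b - 24) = (b - 2)*(b + 4)*(b^2 - b - 6) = (b - 2)*(b + 2)*(b + 4)*(b - 3)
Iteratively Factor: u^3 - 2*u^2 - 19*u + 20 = (u - 1)*(u^2 - u - 20) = (u - 1)*(u + 4)*(u - 5)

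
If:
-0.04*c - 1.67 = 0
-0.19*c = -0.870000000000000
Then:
No Solution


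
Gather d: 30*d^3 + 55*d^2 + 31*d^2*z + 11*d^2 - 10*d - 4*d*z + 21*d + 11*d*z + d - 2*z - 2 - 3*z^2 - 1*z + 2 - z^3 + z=30*d^3 + d^2*(31*z + 66) + d*(7*z + 12) - z^3 - 3*z^2 - 2*z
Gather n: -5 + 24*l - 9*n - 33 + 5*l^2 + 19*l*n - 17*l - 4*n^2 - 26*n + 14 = 5*l^2 + 7*l - 4*n^2 + n*(19*l - 35) - 24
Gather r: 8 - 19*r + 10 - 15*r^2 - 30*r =-15*r^2 - 49*r + 18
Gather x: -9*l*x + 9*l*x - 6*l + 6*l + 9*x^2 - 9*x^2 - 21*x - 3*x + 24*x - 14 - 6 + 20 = 0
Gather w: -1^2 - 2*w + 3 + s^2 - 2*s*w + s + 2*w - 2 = s^2 - 2*s*w + s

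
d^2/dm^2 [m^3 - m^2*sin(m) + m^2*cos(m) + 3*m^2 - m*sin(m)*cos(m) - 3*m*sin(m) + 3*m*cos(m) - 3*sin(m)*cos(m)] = -sqrt(2)*m^2*cos(m + pi/4) - m*sin(m) + 2*m*sin(2*m) - 7*m*cos(m) + 6*m - 8*sin(m) + 6*sin(2*m) - 4*cos(m) - 2*cos(2*m) + 6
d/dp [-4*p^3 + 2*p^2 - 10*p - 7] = -12*p^2 + 4*p - 10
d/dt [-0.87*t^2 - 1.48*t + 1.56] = -1.74*t - 1.48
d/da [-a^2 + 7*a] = 7 - 2*a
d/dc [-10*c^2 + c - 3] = 1 - 20*c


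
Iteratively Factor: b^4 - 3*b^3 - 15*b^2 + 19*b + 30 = (b - 5)*(b^3 + 2*b^2 - 5*b - 6) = (b - 5)*(b + 1)*(b^2 + b - 6) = (b - 5)*(b + 1)*(b + 3)*(b - 2)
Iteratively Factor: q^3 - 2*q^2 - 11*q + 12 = (q - 4)*(q^2 + 2*q - 3) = (q - 4)*(q - 1)*(q + 3)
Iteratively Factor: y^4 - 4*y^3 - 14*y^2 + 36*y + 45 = (y + 3)*(y^3 - 7*y^2 + 7*y + 15) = (y + 1)*(y + 3)*(y^2 - 8*y + 15) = (y - 5)*(y + 1)*(y + 3)*(y - 3)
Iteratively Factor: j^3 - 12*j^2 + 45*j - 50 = (j - 5)*(j^2 - 7*j + 10) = (j - 5)^2*(j - 2)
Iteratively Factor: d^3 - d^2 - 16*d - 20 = (d + 2)*(d^2 - 3*d - 10) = (d + 2)^2*(d - 5)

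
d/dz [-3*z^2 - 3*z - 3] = -6*z - 3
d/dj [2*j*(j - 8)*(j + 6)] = 6*j^2 - 8*j - 96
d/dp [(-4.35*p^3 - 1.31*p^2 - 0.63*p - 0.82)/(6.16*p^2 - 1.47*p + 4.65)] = (-26.796*p^4 + 12.789*p^3 - 54.876*p^2 - 2.0806*p - 4.1349)/(37.9456*p^4 - 18.1104*p^3 + 59.4489*p^2 - 13.671*p + 21.6225)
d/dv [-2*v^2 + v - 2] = 1 - 4*v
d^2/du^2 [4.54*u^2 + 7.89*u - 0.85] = 9.08000000000000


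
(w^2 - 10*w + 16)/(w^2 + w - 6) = (w - 8)/(w + 3)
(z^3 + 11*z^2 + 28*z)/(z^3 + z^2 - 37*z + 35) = z*(z + 4)/(z^2 - 6*z + 5)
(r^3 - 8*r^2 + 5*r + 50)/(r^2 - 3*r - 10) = r - 5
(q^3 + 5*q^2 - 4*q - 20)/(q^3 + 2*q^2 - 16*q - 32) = (q^2 + 3*q - 10)/(q^2 - 16)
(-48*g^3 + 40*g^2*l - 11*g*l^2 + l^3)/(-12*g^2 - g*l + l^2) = (12*g^2 - 7*g*l + l^2)/(3*g + l)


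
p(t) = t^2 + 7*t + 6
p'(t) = 2*t + 7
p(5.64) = 77.29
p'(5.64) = 18.28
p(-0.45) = 3.05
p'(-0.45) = 6.10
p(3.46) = 42.19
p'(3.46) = 13.92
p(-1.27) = -1.28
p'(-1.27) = 4.46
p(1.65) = 20.27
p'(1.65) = 10.30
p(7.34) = 111.26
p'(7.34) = 21.68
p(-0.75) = 1.31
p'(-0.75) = 5.50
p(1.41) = 17.86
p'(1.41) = 9.82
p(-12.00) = 66.00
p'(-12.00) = -17.00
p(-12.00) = 66.00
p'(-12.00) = -17.00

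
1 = 1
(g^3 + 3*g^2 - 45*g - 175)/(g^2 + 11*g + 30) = (g^2 - 2*g - 35)/(g + 6)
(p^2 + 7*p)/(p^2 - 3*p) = (p + 7)/(p - 3)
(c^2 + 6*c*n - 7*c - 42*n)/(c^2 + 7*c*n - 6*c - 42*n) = (c^2 + 6*c*n - 7*c - 42*n)/(c^2 + 7*c*n - 6*c - 42*n)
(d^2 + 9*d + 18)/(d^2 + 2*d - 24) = (d + 3)/(d - 4)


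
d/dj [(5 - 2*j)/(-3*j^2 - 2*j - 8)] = 2*(-3*j^2 + 15*j + 13)/(9*j^4 + 12*j^3 + 52*j^2 + 32*j + 64)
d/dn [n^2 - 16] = 2*n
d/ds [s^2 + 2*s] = 2*s + 2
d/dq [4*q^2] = 8*q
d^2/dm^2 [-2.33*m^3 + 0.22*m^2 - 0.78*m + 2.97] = 0.44 - 13.98*m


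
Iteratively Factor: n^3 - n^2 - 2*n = (n - 2)*(n^2 + n) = (n - 2)*(n + 1)*(n)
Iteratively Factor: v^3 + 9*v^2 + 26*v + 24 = (v + 2)*(v^2 + 7*v + 12) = (v + 2)*(v + 3)*(v + 4)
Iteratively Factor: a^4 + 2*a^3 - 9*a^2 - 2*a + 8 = (a + 4)*(a^3 - 2*a^2 - a + 2) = (a + 1)*(a + 4)*(a^2 - 3*a + 2) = (a - 1)*(a + 1)*(a + 4)*(a - 2)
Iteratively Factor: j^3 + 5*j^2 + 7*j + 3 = (j + 1)*(j^2 + 4*j + 3) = (j + 1)*(j + 3)*(j + 1)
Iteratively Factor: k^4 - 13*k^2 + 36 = (k + 3)*(k^3 - 3*k^2 - 4*k + 12) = (k + 2)*(k + 3)*(k^2 - 5*k + 6) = (k - 3)*(k + 2)*(k + 3)*(k - 2)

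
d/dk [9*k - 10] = 9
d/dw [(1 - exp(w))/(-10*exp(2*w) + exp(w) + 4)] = ((1 - exp(w))*(20*exp(w) - 1) + 10*exp(2*w) - exp(w) - 4)*exp(w)/(-10*exp(2*w) + exp(w) + 4)^2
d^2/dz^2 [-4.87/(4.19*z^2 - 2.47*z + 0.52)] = (170.996414*z^2 - 100.802182*z - 4.87*(8.38*z - 2.47)*(16.76*z - 4.94) + 21.221512)/(4.19*z^2 - 2.47*z + 0.52)^3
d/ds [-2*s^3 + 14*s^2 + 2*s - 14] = -6*s^2 + 28*s + 2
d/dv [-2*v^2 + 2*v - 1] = 2 - 4*v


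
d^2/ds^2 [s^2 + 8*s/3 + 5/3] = 2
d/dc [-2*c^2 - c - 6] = -4*c - 1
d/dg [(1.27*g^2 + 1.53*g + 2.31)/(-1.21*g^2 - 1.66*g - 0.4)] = (-0.2569*g^2 + 4.5742*g + 3.2226)/(1.4641*g^4 + 4.0172*g^3 + 3.7236*g^2 + 1.328*g + 0.16)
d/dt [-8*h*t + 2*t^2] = -8*h + 4*t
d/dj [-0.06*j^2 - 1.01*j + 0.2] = -0.12*j - 1.01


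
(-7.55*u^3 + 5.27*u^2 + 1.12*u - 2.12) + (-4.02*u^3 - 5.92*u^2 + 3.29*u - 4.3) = -11.57*u^3 - 0.65*u^2 + 4.41*u - 6.42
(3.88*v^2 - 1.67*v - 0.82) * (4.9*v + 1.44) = 19.012*v^3 - 2.5958*v^2 - 6.4228*v - 1.1808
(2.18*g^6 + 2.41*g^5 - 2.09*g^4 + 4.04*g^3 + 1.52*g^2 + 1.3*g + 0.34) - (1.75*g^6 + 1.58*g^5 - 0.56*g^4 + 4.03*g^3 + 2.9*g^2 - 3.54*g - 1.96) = 0.43*g^6 + 0.83*g^5 - 1.53*g^4 + 0.00999999999999979*g^3 - 1.38*g^2 + 4.84*g + 2.3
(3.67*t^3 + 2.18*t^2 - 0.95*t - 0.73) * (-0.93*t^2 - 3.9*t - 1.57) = -3.4131*t^5 - 16.3404*t^4 - 13.3804*t^3 + 0.961299999999999*t^2 + 4.3385*t + 1.1461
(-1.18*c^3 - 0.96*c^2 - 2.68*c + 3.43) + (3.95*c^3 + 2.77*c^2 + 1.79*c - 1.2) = 2.77*c^3 + 1.81*c^2 - 0.89*c + 2.23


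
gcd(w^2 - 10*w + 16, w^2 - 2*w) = w - 2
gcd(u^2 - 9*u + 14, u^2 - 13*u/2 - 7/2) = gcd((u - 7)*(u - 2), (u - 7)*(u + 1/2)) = u - 7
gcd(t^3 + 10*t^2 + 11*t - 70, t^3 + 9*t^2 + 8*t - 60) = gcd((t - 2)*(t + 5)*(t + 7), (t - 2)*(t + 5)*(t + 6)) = t^2 + 3*t - 10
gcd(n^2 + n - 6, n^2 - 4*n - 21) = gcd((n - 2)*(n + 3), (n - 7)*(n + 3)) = n + 3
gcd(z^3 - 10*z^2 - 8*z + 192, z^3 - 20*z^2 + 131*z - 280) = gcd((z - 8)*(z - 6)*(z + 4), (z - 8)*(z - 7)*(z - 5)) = z - 8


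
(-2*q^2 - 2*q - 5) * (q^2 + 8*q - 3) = -2*q^4 - 18*q^3 - 15*q^2 - 34*q + 15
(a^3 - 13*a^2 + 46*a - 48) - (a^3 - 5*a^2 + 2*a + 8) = -8*a^2 + 44*a - 56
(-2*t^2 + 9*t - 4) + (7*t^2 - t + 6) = 5*t^2 + 8*t + 2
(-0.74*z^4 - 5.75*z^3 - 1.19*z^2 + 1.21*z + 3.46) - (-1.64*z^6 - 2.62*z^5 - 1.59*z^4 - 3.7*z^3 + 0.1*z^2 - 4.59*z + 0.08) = 1.64*z^6 + 2.62*z^5 + 0.85*z^4 - 2.05*z^3 - 1.29*z^2 + 5.8*z + 3.38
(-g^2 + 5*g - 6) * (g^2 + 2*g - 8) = -g^4 + 3*g^3 + 12*g^2 - 52*g + 48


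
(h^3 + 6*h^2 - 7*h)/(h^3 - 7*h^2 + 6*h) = (h + 7)/(h - 6)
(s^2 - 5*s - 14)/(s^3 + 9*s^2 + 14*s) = (s - 7)/(s*(s + 7))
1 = 1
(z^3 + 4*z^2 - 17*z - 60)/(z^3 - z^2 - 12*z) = (z + 5)/z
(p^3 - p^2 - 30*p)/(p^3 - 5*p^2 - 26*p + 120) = p/(p - 4)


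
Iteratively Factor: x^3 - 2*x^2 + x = (x - 1)*(x^2 - x) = (x - 1)^2*(x)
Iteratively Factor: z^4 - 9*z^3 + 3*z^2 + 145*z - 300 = (z - 5)*(z^3 - 4*z^2 - 17*z + 60) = (z - 5)*(z + 4)*(z^2 - 8*z + 15) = (z - 5)^2*(z + 4)*(z - 3)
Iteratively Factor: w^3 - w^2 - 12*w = (w + 3)*(w^2 - 4*w) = w*(w + 3)*(w - 4)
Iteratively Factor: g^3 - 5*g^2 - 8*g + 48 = (g - 4)*(g^2 - g - 12) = (g - 4)*(g + 3)*(g - 4)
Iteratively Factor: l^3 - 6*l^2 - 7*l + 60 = (l - 5)*(l^2 - l - 12) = (l - 5)*(l + 3)*(l - 4)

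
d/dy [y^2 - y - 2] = 2*y - 1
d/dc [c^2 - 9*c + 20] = 2*c - 9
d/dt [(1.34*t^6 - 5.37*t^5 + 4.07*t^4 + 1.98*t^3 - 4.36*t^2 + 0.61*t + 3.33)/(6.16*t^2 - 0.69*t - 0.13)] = (33.0176*t^7 - 103.8606*t^6 + 63.9184*t^5 + 7.2624*t^4 - 4.8488*t^3 - 1.5214*t^2 - 39.892*t + 2.2184)/(37.9456*t^4 - 8.5008*t^3 - 1.1255*t^2 + 0.1794*t + 0.0169)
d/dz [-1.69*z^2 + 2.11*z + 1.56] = 2.11 - 3.38*z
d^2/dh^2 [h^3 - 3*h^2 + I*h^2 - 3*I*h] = 6*h - 6 + 2*I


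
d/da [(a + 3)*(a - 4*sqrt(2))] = 2*a - 4*sqrt(2) + 3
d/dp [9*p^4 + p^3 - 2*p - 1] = 36*p^3 + 3*p^2 - 2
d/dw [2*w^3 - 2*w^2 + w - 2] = 6*w^2 - 4*w + 1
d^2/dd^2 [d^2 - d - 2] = 2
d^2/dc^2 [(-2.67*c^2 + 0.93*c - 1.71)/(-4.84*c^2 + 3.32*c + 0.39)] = (5.6843418860808e-14*c^4 + 42.2357759999999*c^3 + 270.586008*c^2 - 175.398696*c + 47.372742)/(113.379904*c^6 - 233.318976*c^5 + 132.637296*c^4 + 1.006624*c^3 - 10.687716*c^2 - 1.514916*c - 0.059319)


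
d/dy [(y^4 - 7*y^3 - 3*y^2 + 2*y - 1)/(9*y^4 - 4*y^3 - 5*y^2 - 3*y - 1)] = (59*y^6 + 44*y^5 - 40*y^4 + 90*y^3 + 28*y^2 - 4*y - 5)/(81*y^8 - 72*y^7 - 74*y^6 - 14*y^5 + 31*y^4 + 38*y^3 + 19*y^2 + 6*y + 1)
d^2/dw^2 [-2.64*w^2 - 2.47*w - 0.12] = -5.28000000000000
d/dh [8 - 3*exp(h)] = -3*exp(h)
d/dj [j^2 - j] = 2*j - 1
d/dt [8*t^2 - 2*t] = 16*t - 2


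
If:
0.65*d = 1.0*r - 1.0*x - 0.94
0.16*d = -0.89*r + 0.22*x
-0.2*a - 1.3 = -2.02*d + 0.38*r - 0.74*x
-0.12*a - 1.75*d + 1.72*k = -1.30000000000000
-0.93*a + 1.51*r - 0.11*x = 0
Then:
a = -1.17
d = 1.36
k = 0.55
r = -0.92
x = -2.75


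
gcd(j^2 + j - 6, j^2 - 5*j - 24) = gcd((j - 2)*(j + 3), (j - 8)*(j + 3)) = j + 3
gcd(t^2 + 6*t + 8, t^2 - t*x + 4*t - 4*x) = t + 4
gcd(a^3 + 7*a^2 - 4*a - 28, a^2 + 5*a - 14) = a^2 + 5*a - 14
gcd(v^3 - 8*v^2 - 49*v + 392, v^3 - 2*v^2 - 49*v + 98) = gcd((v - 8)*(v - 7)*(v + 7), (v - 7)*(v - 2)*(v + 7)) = v^2 - 49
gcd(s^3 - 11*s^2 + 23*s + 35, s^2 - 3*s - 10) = s - 5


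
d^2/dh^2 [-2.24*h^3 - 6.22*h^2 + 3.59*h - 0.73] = -13.44*h - 12.44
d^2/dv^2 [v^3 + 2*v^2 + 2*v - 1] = 6*v + 4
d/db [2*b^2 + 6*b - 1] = 4*b + 6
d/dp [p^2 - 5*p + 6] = 2*p - 5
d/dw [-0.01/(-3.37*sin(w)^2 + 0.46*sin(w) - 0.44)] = (0.0046 - 0.0674*sin(w))*cos(w)/(3.37*sin(w)^2 - 0.46*sin(w) + 0.44)^2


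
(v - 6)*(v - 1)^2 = v^3 - 8*v^2 + 13*v - 6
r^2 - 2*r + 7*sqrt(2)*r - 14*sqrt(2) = (r - 2)*(r + 7*sqrt(2))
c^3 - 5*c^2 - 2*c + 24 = (c - 4)*(c - 3)*(c + 2)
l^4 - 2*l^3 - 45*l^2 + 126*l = l*(l - 6)*(l - 3)*(l + 7)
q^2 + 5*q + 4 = (q + 1)*(q + 4)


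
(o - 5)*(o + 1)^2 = o^3 - 3*o^2 - 9*o - 5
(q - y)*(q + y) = q^2 - y^2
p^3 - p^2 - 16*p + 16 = (p - 4)*(p - 1)*(p + 4)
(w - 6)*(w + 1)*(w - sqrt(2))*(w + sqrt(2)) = w^4 - 5*w^3 - 8*w^2 + 10*w + 12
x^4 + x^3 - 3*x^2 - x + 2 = (x - 1)^2*(x + 1)*(x + 2)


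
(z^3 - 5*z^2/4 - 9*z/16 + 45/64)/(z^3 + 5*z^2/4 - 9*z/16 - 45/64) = (4*z - 5)/(4*z + 5)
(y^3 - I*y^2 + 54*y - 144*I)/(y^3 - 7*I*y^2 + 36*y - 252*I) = (y^2 + 5*I*y + 24)/(y^2 - I*y + 42)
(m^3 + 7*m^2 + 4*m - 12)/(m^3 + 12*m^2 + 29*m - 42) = (m + 2)/(m + 7)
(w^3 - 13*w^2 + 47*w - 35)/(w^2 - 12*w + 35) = w - 1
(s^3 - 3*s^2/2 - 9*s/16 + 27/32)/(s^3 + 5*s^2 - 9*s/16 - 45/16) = (s - 3/2)/(s + 5)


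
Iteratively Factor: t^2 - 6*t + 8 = (t - 2)*(t - 4)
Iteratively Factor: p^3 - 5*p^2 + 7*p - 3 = (p - 1)*(p^2 - 4*p + 3) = (p - 1)^2*(p - 3)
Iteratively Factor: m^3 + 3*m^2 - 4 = (m - 1)*(m^2 + 4*m + 4) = (m - 1)*(m + 2)*(m + 2)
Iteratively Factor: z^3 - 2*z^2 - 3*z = (z + 1)*(z^2 - 3*z) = (z - 3)*(z + 1)*(z)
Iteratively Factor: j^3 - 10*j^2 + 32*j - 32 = (j - 2)*(j^2 - 8*j + 16) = (j - 4)*(j - 2)*(j - 4)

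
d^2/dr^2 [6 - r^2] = -2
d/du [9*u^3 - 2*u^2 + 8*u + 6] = 27*u^2 - 4*u + 8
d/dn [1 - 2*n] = -2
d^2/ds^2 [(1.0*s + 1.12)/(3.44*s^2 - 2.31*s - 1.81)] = ((-20.64*s - 3.0856)*(-3.44*s^2 + 2.31*s + 1.81) - (1.0*s + 1.12)*(6.88*s - 2.31)*(13.76*s - 4.62))/(-3.44*s^2 + 2.31*s + 1.81)^3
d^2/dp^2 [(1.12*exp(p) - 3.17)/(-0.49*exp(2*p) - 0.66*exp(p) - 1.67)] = (-0.268912*exp(4*p) + 3.406676*exp(3*p) + 8.57451*exp(2*p) - 7.760728*exp(p) - 6.617542)*exp(p)/(0.117649*exp(6*p) + 0.475398*exp(5*p) + 1.843233*exp(4*p) + 3.527964*exp(3*p) + 6.282039*exp(2*p) + 5.522022*exp(p) + 4.657463)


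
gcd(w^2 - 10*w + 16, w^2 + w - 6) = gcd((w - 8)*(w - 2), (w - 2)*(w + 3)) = w - 2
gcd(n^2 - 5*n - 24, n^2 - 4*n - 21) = n + 3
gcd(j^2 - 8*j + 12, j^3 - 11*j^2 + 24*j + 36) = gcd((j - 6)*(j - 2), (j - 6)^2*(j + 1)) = j - 6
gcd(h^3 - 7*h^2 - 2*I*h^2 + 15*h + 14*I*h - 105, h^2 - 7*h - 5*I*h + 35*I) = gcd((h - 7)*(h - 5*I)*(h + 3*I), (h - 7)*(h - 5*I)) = h^2 + h*(-7 - 5*I) + 35*I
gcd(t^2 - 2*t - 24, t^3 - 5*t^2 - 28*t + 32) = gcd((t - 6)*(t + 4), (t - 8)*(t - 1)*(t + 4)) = t + 4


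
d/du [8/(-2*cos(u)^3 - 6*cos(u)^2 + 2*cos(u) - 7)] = 16*(sin(u) - 12*sin(2*u) - 3*sin(3*u))/(cos(u) - 6*cos(2*u) - cos(3*u) - 20)^2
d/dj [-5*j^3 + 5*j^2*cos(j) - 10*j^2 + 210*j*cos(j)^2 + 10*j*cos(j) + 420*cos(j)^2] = -5*j^2*sin(j) - 15*j^2 - 210*j*sin(2*j) + 10*sqrt(2)*j*cos(j + pi/4) - 20*j - 420*sin(2*j) + 10*cos(j) + 105*cos(2*j) + 105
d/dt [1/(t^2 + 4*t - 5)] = 2*(-t - 2)/(t^2 + 4*t - 5)^2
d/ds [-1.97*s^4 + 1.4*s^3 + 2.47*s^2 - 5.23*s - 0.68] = -7.88*s^3 + 4.2*s^2 + 4.94*s - 5.23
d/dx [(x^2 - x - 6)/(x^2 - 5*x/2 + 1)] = 2*(-3*x^2 + 28*x - 32)/(4*x^4 - 20*x^3 + 33*x^2 - 20*x + 4)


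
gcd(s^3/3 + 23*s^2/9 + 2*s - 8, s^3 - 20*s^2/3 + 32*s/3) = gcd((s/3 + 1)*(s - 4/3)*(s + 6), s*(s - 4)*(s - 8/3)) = 1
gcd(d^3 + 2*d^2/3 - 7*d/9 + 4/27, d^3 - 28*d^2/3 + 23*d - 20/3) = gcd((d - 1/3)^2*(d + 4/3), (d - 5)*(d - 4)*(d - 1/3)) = d - 1/3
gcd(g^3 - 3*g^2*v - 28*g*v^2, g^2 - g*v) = g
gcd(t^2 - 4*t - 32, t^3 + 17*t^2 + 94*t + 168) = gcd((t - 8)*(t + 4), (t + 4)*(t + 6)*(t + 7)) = t + 4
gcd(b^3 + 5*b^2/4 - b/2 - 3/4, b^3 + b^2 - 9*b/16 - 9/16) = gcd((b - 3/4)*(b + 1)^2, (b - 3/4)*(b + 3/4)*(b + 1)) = b^2 + b/4 - 3/4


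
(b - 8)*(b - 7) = b^2 - 15*b + 56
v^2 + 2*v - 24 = (v - 4)*(v + 6)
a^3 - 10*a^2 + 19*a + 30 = (a - 6)*(a - 5)*(a + 1)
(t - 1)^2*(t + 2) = t^3 - 3*t + 2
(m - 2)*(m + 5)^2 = m^3 + 8*m^2 + 5*m - 50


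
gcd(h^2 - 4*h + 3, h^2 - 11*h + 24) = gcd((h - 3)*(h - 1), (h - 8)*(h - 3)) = h - 3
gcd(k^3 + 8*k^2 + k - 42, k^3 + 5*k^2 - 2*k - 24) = k^2 + k - 6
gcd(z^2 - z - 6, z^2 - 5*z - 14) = z + 2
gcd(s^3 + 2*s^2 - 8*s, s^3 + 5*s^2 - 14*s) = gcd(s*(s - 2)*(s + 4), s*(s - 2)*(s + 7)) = s^2 - 2*s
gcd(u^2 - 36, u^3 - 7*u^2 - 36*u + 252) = u^2 - 36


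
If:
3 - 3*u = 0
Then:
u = 1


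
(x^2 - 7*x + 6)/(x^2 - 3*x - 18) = (x - 1)/(x + 3)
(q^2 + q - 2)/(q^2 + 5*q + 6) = (q - 1)/(q + 3)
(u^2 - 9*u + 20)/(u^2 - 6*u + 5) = (u - 4)/(u - 1)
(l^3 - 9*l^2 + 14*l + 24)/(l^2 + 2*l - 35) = (l^3 - 9*l^2 + 14*l + 24)/(l^2 + 2*l - 35)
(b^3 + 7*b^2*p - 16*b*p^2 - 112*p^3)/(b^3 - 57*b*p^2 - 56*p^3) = (-b^2 + 16*p^2)/(-b^2 + 7*b*p + 8*p^2)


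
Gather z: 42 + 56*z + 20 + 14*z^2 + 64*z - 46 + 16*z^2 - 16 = 30*z^2 + 120*z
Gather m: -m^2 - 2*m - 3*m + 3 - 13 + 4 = -m^2 - 5*m - 6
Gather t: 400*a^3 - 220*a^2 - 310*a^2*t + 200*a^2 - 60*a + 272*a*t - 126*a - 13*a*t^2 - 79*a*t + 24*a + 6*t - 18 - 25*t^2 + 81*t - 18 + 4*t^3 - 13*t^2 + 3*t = 400*a^3 - 20*a^2 - 162*a + 4*t^3 + t^2*(-13*a - 38) + t*(-310*a^2 + 193*a + 90) - 36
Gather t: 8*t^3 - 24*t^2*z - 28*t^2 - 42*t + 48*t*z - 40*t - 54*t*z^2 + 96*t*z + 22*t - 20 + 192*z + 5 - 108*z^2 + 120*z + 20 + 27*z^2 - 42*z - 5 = 8*t^3 + t^2*(-24*z - 28) + t*(-54*z^2 + 144*z - 60) - 81*z^2 + 270*z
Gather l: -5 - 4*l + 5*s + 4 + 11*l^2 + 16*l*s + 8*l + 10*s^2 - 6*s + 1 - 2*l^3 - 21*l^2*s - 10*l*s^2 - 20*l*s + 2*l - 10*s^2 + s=-2*l^3 + l^2*(11 - 21*s) + l*(-10*s^2 - 4*s + 6)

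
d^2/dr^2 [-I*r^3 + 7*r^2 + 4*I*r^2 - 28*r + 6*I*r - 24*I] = -6*I*r + 14 + 8*I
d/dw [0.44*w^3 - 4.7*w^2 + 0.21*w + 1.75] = 1.32*w^2 - 9.4*w + 0.21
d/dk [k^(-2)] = -2/k^3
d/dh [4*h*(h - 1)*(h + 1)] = 12*h^2 - 4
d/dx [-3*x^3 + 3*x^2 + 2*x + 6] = -9*x^2 + 6*x + 2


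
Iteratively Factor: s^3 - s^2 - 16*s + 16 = (s - 4)*(s^2 + 3*s - 4) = (s - 4)*(s + 4)*(s - 1)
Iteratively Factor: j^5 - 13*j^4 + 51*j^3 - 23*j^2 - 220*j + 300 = (j - 5)*(j^4 - 8*j^3 + 11*j^2 + 32*j - 60) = (j - 5)*(j - 3)*(j^3 - 5*j^2 - 4*j + 20) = (j - 5)*(j - 3)*(j - 2)*(j^2 - 3*j - 10) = (j - 5)^2*(j - 3)*(j - 2)*(j + 2)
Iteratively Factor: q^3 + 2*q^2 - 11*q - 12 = (q + 1)*(q^2 + q - 12) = (q - 3)*(q + 1)*(q + 4)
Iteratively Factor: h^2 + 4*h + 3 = (h + 3)*(h + 1)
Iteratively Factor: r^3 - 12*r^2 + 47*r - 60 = (r - 4)*(r^2 - 8*r + 15) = (r - 5)*(r - 4)*(r - 3)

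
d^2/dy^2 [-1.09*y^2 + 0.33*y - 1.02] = -2.18000000000000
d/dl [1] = 0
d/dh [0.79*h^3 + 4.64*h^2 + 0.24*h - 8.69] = 2.37*h^2 + 9.28*h + 0.24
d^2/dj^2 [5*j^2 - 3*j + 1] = 10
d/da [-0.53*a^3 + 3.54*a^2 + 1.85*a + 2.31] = -1.59*a^2 + 7.08*a + 1.85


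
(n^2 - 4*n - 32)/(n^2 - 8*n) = (n + 4)/n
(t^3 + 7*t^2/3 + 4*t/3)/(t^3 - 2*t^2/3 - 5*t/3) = (3*t + 4)/(3*t - 5)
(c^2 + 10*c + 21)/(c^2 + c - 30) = (c^2 + 10*c + 21)/(c^2 + c - 30)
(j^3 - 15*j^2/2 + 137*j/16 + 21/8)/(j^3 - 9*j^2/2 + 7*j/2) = (16*j^3 - 120*j^2 + 137*j + 42)/(8*j*(2*j^2 - 9*j + 7))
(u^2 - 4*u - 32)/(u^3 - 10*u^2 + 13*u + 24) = (u + 4)/(u^2 - 2*u - 3)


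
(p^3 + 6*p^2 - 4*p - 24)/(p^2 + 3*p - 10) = (p^2 + 8*p + 12)/(p + 5)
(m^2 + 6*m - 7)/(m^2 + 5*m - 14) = (m - 1)/(m - 2)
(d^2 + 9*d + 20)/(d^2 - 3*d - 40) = (d + 4)/(d - 8)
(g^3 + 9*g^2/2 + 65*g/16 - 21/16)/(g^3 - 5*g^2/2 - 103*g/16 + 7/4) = (g + 3)/(g - 4)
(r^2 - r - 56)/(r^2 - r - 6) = (-r^2 + r + 56)/(-r^2 + r + 6)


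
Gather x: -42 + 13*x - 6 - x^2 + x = -x^2 + 14*x - 48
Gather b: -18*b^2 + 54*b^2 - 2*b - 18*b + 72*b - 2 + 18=36*b^2 + 52*b + 16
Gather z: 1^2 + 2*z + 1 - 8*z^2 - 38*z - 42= -8*z^2 - 36*z - 40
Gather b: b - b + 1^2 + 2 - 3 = 0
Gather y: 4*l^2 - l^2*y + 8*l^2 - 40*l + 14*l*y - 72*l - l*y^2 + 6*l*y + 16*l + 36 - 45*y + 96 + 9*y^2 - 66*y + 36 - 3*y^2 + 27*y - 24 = 12*l^2 - 96*l + y^2*(6 - l) + y*(-l^2 + 20*l - 84) + 144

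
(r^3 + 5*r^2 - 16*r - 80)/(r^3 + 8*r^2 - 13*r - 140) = (r + 4)/(r + 7)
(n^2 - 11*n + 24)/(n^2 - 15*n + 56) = (n - 3)/(n - 7)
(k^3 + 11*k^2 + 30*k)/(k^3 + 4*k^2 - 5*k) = (k + 6)/(k - 1)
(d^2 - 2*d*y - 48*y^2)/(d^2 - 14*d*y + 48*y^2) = (-d - 6*y)/(-d + 6*y)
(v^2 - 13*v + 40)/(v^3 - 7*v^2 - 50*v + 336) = (v - 5)/(v^2 + v - 42)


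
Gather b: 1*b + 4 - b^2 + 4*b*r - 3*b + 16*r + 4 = -b^2 + b*(4*r - 2) + 16*r + 8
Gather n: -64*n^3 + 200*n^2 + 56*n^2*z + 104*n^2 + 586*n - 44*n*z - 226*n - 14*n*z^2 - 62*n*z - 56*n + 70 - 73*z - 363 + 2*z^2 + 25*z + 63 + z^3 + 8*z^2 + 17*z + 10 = -64*n^3 + n^2*(56*z + 304) + n*(-14*z^2 - 106*z + 304) + z^3 + 10*z^2 - 31*z - 220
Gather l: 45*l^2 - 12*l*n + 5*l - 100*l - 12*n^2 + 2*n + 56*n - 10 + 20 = 45*l^2 + l*(-12*n - 95) - 12*n^2 + 58*n + 10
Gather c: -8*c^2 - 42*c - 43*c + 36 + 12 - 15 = -8*c^2 - 85*c + 33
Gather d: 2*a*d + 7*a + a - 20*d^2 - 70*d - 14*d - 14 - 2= 8*a - 20*d^2 + d*(2*a - 84) - 16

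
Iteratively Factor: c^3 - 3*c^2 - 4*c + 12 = (c - 3)*(c^2 - 4) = (c - 3)*(c + 2)*(c - 2)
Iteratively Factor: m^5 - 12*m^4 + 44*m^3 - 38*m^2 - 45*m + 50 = (m - 1)*(m^4 - 11*m^3 + 33*m^2 - 5*m - 50) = (m - 2)*(m - 1)*(m^3 - 9*m^2 + 15*m + 25) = (m - 5)*(m - 2)*(m - 1)*(m^2 - 4*m - 5) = (m - 5)^2*(m - 2)*(m - 1)*(m + 1)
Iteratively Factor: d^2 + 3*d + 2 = (d + 1)*(d + 2)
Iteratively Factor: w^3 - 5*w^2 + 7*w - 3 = (w - 3)*(w^2 - 2*w + 1) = (w - 3)*(w - 1)*(w - 1)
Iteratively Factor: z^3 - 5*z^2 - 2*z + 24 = (z - 4)*(z^2 - z - 6) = (z - 4)*(z + 2)*(z - 3)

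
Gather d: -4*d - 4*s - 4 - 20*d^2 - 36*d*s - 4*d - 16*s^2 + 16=-20*d^2 + d*(-36*s - 8) - 16*s^2 - 4*s + 12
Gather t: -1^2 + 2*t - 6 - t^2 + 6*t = -t^2 + 8*t - 7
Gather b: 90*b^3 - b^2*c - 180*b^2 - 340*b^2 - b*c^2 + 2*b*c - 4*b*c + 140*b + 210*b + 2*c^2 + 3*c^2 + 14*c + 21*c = 90*b^3 + b^2*(-c - 520) + b*(-c^2 - 2*c + 350) + 5*c^2 + 35*c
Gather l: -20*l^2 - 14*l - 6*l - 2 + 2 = -20*l^2 - 20*l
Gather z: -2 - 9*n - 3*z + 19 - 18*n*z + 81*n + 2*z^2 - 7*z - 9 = 72*n + 2*z^2 + z*(-18*n - 10) + 8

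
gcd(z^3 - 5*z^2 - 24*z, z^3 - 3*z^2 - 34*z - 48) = z^2 - 5*z - 24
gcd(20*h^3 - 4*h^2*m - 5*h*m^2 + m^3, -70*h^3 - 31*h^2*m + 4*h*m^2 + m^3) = 10*h^2 + 3*h*m - m^2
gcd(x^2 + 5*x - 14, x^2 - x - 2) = x - 2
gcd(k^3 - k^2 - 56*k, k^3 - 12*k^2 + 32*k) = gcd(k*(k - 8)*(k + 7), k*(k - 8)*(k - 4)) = k^2 - 8*k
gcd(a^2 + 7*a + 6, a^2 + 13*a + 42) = a + 6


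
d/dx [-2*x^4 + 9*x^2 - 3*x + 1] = -8*x^3 + 18*x - 3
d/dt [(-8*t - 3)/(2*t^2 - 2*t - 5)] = 2*(8*t^2 + 6*t + 17)/(4*t^4 - 8*t^3 - 16*t^2 + 20*t + 25)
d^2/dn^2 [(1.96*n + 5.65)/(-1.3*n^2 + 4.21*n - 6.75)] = (-(1.96*n + 5.65)*(2.6*n - 4.21)*(5.2*n - 8.42) + (15.288*n - 1.8132)*(1.3*n^2 - 4.21*n + 6.75))/(1.3*n^2 - 4.21*n + 6.75)^3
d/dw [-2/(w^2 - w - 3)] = 2*(2*w - 1)/(-w^2 + w + 3)^2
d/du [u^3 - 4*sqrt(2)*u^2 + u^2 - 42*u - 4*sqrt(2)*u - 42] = 3*u^2 - 8*sqrt(2)*u + 2*u - 42 - 4*sqrt(2)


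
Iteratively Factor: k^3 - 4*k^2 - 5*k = (k - 5)*(k^2 + k) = (k - 5)*(k + 1)*(k)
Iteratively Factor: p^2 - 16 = (p - 4)*(p + 4)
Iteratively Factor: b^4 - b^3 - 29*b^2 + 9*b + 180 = (b - 5)*(b^3 + 4*b^2 - 9*b - 36) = (b - 5)*(b + 4)*(b^2 - 9) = (b - 5)*(b + 3)*(b + 4)*(b - 3)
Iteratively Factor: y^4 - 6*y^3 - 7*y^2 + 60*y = (y)*(y^3 - 6*y^2 - 7*y + 60) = y*(y - 5)*(y^2 - y - 12) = y*(y - 5)*(y + 3)*(y - 4)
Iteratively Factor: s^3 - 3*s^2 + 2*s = (s - 1)*(s^2 - 2*s) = s*(s - 1)*(s - 2)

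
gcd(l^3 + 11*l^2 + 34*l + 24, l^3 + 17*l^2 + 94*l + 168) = l^2 + 10*l + 24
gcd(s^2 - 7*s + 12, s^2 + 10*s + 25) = 1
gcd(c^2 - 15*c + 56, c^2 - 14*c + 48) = c - 8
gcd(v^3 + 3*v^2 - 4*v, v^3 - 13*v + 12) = v^2 + 3*v - 4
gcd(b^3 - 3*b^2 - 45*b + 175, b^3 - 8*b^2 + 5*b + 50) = b^2 - 10*b + 25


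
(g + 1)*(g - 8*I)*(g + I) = g^3 + g^2 - 7*I*g^2 + 8*g - 7*I*g + 8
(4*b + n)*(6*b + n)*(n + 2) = 24*b^2*n + 48*b^2 + 10*b*n^2 + 20*b*n + n^3 + 2*n^2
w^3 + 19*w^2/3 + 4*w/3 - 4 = (w - 2/3)*(w + 1)*(w + 6)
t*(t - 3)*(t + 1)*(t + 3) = t^4 + t^3 - 9*t^2 - 9*t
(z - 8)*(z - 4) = z^2 - 12*z + 32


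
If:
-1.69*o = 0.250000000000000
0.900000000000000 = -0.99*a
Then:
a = -0.91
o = -0.15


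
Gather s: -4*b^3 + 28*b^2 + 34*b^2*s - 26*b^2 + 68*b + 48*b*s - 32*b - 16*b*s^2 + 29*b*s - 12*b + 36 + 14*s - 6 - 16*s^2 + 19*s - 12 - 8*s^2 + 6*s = -4*b^3 + 2*b^2 + 24*b + s^2*(-16*b - 24) + s*(34*b^2 + 77*b + 39) + 18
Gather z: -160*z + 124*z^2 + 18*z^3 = 18*z^3 + 124*z^2 - 160*z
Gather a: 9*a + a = 10*a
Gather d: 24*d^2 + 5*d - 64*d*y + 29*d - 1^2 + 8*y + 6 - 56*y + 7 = 24*d^2 + d*(34 - 64*y) - 48*y + 12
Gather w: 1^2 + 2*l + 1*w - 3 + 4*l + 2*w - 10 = 6*l + 3*w - 12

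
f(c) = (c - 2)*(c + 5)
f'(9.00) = 21.00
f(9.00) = 98.00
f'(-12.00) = -21.00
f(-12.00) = 98.00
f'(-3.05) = -3.10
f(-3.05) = -9.85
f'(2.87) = 8.74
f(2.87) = 6.85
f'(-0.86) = 1.28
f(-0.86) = -11.84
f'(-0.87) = 1.26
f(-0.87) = -11.85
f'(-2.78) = -2.56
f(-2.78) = -10.61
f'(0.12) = 3.24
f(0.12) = -9.63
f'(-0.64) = 1.72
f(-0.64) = -11.51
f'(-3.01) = -3.02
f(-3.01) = -9.97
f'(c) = 2*c + 3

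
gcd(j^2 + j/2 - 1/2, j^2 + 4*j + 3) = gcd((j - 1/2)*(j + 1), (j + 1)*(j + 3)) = j + 1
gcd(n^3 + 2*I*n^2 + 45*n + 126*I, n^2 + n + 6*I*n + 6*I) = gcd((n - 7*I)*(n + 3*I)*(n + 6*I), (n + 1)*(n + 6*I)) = n + 6*I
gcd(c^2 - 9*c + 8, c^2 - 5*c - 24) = c - 8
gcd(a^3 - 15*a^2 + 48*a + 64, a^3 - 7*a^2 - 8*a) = a^2 - 7*a - 8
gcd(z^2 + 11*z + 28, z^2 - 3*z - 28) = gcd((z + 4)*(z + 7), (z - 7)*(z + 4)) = z + 4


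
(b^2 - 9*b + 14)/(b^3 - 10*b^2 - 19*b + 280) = (b - 2)/(b^2 - 3*b - 40)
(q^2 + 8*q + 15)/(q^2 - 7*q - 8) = (q^2 + 8*q + 15)/(q^2 - 7*q - 8)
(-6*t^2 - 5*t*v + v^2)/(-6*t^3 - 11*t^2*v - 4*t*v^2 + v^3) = 1/(t + v)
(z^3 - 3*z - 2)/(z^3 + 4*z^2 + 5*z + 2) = (z - 2)/(z + 2)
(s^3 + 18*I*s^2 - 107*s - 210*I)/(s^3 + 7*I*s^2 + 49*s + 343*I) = (s^2 + 11*I*s - 30)/(s^2 + 49)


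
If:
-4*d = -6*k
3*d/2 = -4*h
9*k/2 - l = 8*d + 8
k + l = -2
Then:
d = -18/13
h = 27/52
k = -12/13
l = -14/13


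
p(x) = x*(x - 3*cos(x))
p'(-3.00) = -1.76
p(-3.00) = 0.09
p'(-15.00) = 1.54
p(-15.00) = 190.81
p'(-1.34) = 0.55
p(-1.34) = 2.72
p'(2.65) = 11.70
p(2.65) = 14.03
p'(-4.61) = -22.67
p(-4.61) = 19.84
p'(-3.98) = -14.83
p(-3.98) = 7.86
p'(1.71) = 8.92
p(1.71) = 3.64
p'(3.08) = 9.72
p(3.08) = 18.71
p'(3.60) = 5.11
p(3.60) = 22.64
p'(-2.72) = 0.64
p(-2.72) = -0.05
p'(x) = x*(3*sin(x) + 1) + x - 3*cos(x) = 3*x*sin(x) + 2*x - 3*cos(x)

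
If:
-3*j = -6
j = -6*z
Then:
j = 2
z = -1/3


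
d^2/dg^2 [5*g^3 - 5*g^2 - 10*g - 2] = 30*g - 10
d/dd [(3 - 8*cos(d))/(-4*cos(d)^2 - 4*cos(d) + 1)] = 4*(8*cos(d)^2 - 6*cos(d) - 1)*sin(d)/(-4*sin(d)^2 + 4*cos(d) + 3)^2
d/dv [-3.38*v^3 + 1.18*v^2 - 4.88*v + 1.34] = -10.14*v^2 + 2.36*v - 4.88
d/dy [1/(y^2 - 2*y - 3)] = 2*(1 - y)/(-y^2 + 2*y + 3)^2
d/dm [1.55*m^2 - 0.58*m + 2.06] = 3.1*m - 0.58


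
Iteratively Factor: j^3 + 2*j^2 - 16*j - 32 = (j + 2)*(j^2 - 16) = (j + 2)*(j + 4)*(j - 4)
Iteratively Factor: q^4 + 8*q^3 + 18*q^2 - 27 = (q + 3)*(q^3 + 5*q^2 + 3*q - 9) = (q - 1)*(q + 3)*(q^2 + 6*q + 9) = (q - 1)*(q + 3)^2*(q + 3)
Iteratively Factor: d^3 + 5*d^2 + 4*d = (d + 4)*(d^2 + d) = d*(d + 4)*(d + 1)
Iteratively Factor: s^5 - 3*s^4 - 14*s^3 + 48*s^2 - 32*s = (s - 4)*(s^4 + s^3 - 10*s^2 + 8*s) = (s - 4)*(s + 4)*(s^3 - 3*s^2 + 2*s) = (s - 4)*(s - 1)*(s + 4)*(s^2 - 2*s) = s*(s - 4)*(s - 1)*(s + 4)*(s - 2)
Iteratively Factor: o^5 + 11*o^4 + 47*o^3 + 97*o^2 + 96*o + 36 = (o + 3)*(o^4 + 8*o^3 + 23*o^2 + 28*o + 12) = (o + 3)^2*(o^3 + 5*o^2 + 8*o + 4) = (o + 2)*(o + 3)^2*(o^2 + 3*o + 2) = (o + 1)*(o + 2)*(o + 3)^2*(o + 2)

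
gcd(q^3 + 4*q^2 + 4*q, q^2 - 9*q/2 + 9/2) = 1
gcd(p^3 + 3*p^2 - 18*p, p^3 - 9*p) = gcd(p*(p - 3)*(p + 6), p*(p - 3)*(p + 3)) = p^2 - 3*p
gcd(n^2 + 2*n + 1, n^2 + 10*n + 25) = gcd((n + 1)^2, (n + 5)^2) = 1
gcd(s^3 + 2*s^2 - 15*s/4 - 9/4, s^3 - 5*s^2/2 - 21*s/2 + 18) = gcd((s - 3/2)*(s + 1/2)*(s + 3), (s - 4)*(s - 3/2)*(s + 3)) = s^2 + 3*s/2 - 9/2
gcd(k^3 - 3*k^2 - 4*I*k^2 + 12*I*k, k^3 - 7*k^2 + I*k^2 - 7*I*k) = k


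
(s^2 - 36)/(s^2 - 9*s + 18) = (s + 6)/(s - 3)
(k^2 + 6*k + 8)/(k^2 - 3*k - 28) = (k + 2)/(k - 7)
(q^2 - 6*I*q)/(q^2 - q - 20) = q*(-q + 6*I)/(-q^2 + q + 20)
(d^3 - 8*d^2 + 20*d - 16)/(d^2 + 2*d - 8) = (d^2 - 6*d + 8)/(d + 4)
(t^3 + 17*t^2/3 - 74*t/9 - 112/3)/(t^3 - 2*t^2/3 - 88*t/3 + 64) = (t + 7/3)/(t - 4)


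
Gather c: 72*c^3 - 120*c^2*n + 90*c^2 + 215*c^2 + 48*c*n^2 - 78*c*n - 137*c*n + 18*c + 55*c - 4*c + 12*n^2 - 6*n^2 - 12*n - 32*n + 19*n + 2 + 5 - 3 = 72*c^3 + c^2*(305 - 120*n) + c*(48*n^2 - 215*n + 69) + 6*n^2 - 25*n + 4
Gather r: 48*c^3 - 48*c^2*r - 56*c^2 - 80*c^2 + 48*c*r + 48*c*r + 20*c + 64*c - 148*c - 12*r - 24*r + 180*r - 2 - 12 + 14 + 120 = 48*c^3 - 136*c^2 - 64*c + r*(-48*c^2 + 96*c + 144) + 120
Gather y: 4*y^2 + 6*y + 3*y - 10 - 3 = 4*y^2 + 9*y - 13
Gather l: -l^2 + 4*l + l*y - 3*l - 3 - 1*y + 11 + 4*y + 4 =-l^2 + l*(y + 1) + 3*y + 12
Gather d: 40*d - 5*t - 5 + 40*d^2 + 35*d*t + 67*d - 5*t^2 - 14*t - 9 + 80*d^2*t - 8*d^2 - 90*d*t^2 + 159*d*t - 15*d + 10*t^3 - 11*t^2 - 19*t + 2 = d^2*(80*t + 32) + d*(-90*t^2 + 194*t + 92) + 10*t^3 - 16*t^2 - 38*t - 12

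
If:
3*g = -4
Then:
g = -4/3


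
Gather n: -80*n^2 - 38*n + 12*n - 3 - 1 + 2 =-80*n^2 - 26*n - 2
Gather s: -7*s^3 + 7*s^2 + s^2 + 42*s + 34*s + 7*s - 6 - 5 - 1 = -7*s^3 + 8*s^2 + 83*s - 12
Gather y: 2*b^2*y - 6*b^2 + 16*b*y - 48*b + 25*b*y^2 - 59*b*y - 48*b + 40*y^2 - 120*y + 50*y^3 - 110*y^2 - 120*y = -6*b^2 - 96*b + 50*y^3 + y^2*(25*b - 70) + y*(2*b^2 - 43*b - 240)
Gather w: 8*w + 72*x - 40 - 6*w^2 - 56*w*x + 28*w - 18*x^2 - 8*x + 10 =-6*w^2 + w*(36 - 56*x) - 18*x^2 + 64*x - 30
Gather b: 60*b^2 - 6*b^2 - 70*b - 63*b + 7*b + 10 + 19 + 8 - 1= 54*b^2 - 126*b + 36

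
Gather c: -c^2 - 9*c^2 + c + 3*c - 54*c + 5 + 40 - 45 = -10*c^2 - 50*c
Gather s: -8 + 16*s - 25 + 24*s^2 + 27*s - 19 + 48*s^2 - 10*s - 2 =72*s^2 + 33*s - 54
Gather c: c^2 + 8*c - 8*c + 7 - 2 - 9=c^2 - 4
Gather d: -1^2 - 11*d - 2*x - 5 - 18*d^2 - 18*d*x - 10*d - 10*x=-18*d^2 + d*(-18*x - 21) - 12*x - 6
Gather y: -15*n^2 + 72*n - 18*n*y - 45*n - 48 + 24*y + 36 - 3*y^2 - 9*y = -15*n^2 + 27*n - 3*y^2 + y*(15 - 18*n) - 12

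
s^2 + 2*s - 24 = (s - 4)*(s + 6)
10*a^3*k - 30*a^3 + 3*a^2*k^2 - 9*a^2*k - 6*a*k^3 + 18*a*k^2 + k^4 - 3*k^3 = (-5*a + k)*(-2*a + k)*(a + k)*(k - 3)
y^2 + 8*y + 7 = (y + 1)*(y + 7)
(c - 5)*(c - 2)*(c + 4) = c^3 - 3*c^2 - 18*c + 40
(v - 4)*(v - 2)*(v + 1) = v^3 - 5*v^2 + 2*v + 8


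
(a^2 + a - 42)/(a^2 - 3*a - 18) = (a + 7)/(a + 3)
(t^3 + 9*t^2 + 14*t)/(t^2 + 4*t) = (t^2 + 9*t + 14)/(t + 4)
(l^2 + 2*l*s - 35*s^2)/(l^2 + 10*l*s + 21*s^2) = (l - 5*s)/(l + 3*s)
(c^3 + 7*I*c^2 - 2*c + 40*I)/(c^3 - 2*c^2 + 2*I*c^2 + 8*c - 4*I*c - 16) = (c + 5*I)/(c - 2)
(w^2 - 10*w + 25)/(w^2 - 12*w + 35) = (w - 5)/(w - 7)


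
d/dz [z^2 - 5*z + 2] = 2*z - 5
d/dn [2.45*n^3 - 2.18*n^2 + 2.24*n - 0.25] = 7.35*n^2 - 4.36*n + 2.24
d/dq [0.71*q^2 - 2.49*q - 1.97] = 1.42*q - 2.49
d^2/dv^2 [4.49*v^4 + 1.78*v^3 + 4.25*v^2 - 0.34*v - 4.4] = 53.88*v^2 + 10.68*v + 8.5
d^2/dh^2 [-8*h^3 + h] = -48*h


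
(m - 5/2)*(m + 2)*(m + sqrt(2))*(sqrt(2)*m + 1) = sqrt(2)*m^4 - sqrt(2)*m^3/2 + 3*m^3 - 4*sqrt(2)*m^2 - 3*m^2/2 - 15*m - sqrt(2)*m/2 - 5*sqrt(2)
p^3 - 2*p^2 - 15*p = p*(p - 5)*(p + 3)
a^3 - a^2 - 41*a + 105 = (a - 5)*(a - 3)*(a + 7)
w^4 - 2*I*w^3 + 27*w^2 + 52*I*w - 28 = (w - 7*I)*(w + I)*(w + 2*I)^2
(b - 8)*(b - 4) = b^2 - 12*b + 32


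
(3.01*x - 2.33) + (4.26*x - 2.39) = 7.27*x - 4.72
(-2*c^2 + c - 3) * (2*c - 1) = -4*c^3 + 4*c^2 - 7*c + 3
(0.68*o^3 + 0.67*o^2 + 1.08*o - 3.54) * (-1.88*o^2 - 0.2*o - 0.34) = -1.2784*o^5 - 1.3956*o^4 - 2.3956*o^3 + 6.2114*o^2 + 0.3408*o + 1.2036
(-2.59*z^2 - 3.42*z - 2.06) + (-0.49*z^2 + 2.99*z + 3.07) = -3.08*z^2 - 0.43*z + 1.01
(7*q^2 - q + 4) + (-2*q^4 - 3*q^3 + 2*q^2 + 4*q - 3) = -2*q^4 - 3*q^3 + 9*q^2 + 3*q + 1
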